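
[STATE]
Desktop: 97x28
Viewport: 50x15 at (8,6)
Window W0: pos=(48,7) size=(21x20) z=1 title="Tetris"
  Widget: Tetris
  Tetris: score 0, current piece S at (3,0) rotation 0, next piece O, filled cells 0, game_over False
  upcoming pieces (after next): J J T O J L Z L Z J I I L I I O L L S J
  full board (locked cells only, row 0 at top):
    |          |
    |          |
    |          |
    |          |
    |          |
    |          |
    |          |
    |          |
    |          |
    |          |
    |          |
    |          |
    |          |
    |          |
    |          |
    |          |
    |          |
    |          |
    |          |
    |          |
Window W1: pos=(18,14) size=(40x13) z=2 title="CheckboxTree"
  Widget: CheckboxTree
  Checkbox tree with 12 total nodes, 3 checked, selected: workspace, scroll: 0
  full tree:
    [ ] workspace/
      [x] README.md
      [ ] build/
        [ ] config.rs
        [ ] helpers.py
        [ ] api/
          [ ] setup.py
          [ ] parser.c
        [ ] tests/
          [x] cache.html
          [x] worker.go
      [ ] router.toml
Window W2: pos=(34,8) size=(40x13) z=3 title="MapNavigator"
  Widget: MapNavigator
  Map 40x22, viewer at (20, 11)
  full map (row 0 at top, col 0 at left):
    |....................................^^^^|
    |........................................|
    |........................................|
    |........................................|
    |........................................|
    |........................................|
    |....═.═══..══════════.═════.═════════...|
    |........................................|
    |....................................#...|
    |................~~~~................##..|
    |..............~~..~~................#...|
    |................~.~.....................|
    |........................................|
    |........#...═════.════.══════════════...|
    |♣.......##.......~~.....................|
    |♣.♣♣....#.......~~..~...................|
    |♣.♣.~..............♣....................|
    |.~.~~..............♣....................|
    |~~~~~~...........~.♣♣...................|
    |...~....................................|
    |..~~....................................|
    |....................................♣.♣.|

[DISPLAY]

                                                  
                                        ┏━━━━━━━━━
                          ┏━━━━━━━━━━━━━━━━━━━━━━━
                          ┃ MapNavigator          
                          ┠───────────────────────
                          ┃.......................
                          ┃.......................
                          ┃...............~~~~....
          ┏━━━━━━━━━━━━━━━┃.............~~..~~....
          ┃ CheckboxTree  ┃...............~.~.@...
          ┠───────────────┃.......................
          ┃>[-] workspace/┃.......#...═════.════.═
          ┃   [x] README.m┃.......##.......~~.....
          ┃   [-] build/  ┃.♣♣....#.......~~..~...
          ┃     [ ] config┗━━━━━━━━━━━━━━━━━━━━━━━


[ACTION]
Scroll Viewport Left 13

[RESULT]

                                                  
                                                ┏━
                                  ┏━━━━━━━━━━━━━━━
                                  ┃ MapNavigator  
                                  ┠───────────────
                                  ┃...............
                                  ┃...............
                                  ┃...............
                  ┏━━━━━━━━━━━━━━━┃.............~~
                  ┃ CheckboxTree  ┃...............
                  ┠───────────────┃...............
                  ┃>[-] workspace/┃.......#...════
                  ┃   [x] README.m┃.......##......
                  ┃   [-] build/  ┃.♣♣....#.......
                  ┃     [ ] config┗━━━━━━━━━━━━━━━


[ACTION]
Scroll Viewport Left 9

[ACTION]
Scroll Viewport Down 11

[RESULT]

                                  ┃...............
                  ┏━━━━━━━━━━━━━━━┃.............~~
                  ┃ CheckboxTree  ┃...............
                  ┠───────────────┃...............
                  ┃>[-] workspace/┃.......#...════
                  ┃   [x] README.m┃.......##......
                  ┃   [-] build/  ┃.♣♣....#.......
                  ┃     [ ] config┗━━━━━━━━━━━━━━━
                  ┃     [ ] helpers.py            
                  ┃     [ ] api/                  
                  ┃       [ ] setup.py            
                  ┃       [ ] parser.c            
                  ┃     [x] tests/                
                  ┗━━━━━━━━━━━━━━━━━━━━━━━━━━━━━━━
                                                  


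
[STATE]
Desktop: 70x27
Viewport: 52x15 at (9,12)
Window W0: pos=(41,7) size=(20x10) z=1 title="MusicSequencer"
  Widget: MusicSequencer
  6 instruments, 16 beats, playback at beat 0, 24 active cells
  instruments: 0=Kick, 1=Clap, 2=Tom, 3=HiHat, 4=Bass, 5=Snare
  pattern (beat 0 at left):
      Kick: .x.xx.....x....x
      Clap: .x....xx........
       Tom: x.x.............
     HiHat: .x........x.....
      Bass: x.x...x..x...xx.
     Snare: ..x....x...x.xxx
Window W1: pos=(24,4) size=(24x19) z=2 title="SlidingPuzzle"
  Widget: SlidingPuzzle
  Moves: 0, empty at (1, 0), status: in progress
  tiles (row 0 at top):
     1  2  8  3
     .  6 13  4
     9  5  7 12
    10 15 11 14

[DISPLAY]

               ┃│  9 │  5 │  7 │ 12 │ ┃·█····██····┃
               ┃├────┼────┼────┼────┤ ┃█·█·········┃
               ┃│ 10 │ 15 │ 11 │ 14 │ ┃·█········█·┃
               ┃└────┴────┴────┴────┘ ┃█·█···█··█··┃
               ┃Moves: 0              ┃━━━━━━━━━━━━┛
               ┃                      ┃             
               ┃                      ┃             
               ┃                      ┃             
               ┃                      ┃             
               ┃                      ┃             
               ┗━━━━━━━━━━━━━━━━━━━━━━┛             
                                                    
                                                    
                                                    
                                                    


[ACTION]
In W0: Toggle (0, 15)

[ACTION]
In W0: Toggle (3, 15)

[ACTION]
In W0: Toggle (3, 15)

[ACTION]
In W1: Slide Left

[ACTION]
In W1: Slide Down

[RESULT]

               ┃│  9 │  5 │  7 │ 12 │ ┃·█····██····┃
               ┃├────┼────┼────┼────┤ ┃█·█·········┃
               ┃│ 10 │ 15 │ 11 │ 14 │ ┃·█········█·┃
               ┃└────┴────┴────┴────┘ ┃█·█···█··█··┃
               ┃Moves: 2              ┃━━━━━━━━━━━━┛
               ┃                      ┃             
               ┃                      ┃             
               ┃                      ┃             
               ┃                      ┃             
               ┃                      ┃             
               ┗━━━━━━━━━━━━━━━━━━━━━━┛             
                                                    
                                                    
                                                    
                                                    


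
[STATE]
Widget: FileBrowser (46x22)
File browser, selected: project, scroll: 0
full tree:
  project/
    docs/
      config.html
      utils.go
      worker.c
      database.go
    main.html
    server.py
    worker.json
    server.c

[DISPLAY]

> [-] project/                                
    [+] docs/                                 
    main.html                                 
    server.py                                 
    worker.json                               
    server.c                                  
                                              
                                              
                                              
                                              
                                              
                                              
                                              
                                              
                                              
                                              
                                              
                                              
                                              
                                              
                                              
                                              


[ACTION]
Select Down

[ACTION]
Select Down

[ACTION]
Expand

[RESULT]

  [-] project/                                
    [+] docs/                                 
  > main.html                                 
    server.py                                 
    worker.json                               
    server.c                                  
                                              
                                              
                                              
                                              
                                              
                                              
                                              
                                              
                                              
                                              
                                              
                                              
                                              
                                              
                                              
                                              


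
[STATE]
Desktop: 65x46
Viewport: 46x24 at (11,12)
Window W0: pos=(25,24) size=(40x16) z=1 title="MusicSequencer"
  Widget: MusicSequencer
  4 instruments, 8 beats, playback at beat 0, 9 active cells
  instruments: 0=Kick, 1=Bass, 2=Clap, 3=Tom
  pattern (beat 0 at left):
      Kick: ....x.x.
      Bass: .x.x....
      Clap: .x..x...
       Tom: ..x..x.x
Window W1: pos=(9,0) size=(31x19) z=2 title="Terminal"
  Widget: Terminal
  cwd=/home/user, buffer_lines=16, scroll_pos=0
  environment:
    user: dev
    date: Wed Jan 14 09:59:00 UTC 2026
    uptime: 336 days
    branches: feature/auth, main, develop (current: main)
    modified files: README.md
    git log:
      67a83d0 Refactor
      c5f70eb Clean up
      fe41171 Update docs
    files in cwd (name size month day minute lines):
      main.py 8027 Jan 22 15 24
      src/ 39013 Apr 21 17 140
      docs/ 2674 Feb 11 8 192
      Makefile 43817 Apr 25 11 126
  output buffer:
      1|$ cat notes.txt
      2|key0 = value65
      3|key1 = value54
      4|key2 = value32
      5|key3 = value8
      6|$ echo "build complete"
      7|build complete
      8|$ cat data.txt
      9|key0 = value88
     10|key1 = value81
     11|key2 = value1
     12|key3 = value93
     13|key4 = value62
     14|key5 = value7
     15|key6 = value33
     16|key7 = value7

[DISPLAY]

ey1 = value81               ┃                 
ey2 = value1                ┃                 
ey3 = value93               ┃                 
ey4 = value62               ┃                 
ey5 = value7                ┃                 
ey6 = value33               ┃                 
━━━━━━━━━━━━━━━━━━━━━━━━━━━━┛                 
                                              
                                              
                                              
                                              
                                              
              ┏━━━━━━━━━━━━━━━━━━━━━━━━━━━━━━━
              ┃ MusicSequencer                
              ┠───────────────────────────────
              ┃     ▼1234567                  
              ┃ Kick····█·█·                  
              ┃ Bass·█·█····                  
              ┃ Clap·█··█···                  
              ┃  Tom··█··█·█                  
              ┃                               
              ┃                               
              ┃                               
              ┃                               


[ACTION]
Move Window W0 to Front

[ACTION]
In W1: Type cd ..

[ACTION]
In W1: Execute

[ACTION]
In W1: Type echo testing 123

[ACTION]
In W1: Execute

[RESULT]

ey7 = value7                ┃                 
 cd ..                      ┃                 
                            ┃                 
 echo testing 123           ┃                 
esting 123                  ┃                 
 █                          ┃                 
━━━━━━━━━━━━━━━━━━━━━━━━━━━━┛                 
                                              
                                              
                                              
                                              
                                              
              ┏━━━━━━━━━━━━━━━━━━━━━━━━━━━━━━━
              ┃ MusicSequencer                
              ┠───────────────────────────────
              ┃     ▼1234567                  
              ┃ Kick····█·█·                  
              ┃ Bass·█·█····                  
              ┃ Clap·█··█···                  
              ┃  Tom··█··█·█                  
              ┃                               
              ┃                               
              ┃                               
              ┃                               


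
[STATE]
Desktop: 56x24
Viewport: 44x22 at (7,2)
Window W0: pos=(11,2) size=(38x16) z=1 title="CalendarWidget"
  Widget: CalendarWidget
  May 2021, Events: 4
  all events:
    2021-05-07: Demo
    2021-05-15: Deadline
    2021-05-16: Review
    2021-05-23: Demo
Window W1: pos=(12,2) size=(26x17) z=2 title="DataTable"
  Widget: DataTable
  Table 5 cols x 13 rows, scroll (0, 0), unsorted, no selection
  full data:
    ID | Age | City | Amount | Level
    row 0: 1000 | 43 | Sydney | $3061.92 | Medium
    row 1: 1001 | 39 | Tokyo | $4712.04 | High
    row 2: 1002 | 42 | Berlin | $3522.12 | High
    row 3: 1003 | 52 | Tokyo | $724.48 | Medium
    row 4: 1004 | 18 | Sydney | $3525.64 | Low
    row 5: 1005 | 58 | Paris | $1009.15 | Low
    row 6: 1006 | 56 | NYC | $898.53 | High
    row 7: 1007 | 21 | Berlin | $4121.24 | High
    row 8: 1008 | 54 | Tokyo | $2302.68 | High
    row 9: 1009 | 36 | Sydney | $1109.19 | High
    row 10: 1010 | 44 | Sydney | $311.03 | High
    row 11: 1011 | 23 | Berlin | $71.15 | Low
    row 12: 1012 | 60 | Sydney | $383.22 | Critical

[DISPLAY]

    ┏┏━━━━━━━━━━━━━━━━━━━━━━━━┓━━━━━━━━━━┓  
    ┃┃ DataTable              ┃          ┃  
    ┠┠────────────────────────┨──────────┨  
    ┃┃ID  │Age│City  │Amount  ┃          ┃  
    ┃┃────┼───┼──────┼────────┃          ┃  
    ┃┃1000│43 │Sydney│$3061.92┃          ┃  
    ┃┃1001│39 │Tokyo │$4712.04┃          ┃  
    ┃┃1002│42 │Berlin│$3522.12┃          ┃  
    ┃┃1003│52 │Tokyo │$724.48 ┃          ┃  
    ┃┃1004│18 │Sydney│$3525.64┃          ┃  
    ┃┃1005│58 │Paris │$1009.15┃          ┃  
    ┃┃1006│56 │NYC   │$898.53 ┃          ┃  
    ┃┃1007│21 │Berlin│$4121.24┃          ┃  
    ┃┃1008│54 │Tokyo │$2302.68┃          ┃  
    ┃┃1009│36 │Sydney│$1109.19┃          ┃  
    ┗┃1010│44 │Sydney│$311.03 ┃━━━━━━━━━━┛  
     ┗━━━━━━━━━━━━━━━━━━━━━━━━┛             
                                            
                                            
                                            
                                            
                                            


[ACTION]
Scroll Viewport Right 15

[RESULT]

┏━━━━━━━━━━━━━━━━━━━━━━━━┓━━━━━━━━━━┓       
┃ DataTable              ┃          ┃       
┠────────────────────────┨──────────┨       
┃ID  │Age│City  │Amount  ┃          ┃       
┃────┼───┼──────┼────────┃          ┃       
┃1000│43 │Sydney│$3061.92┃          ┃       
┃1001│39 │Tokyo │$4712.04┃          ┃       
┃1002│42 │Berlin│$3522.12┃          ┃       
┃1003│52 │Tokyo │$724.48 ┃          ┃       
┃1004│18 │Sydney│$3525.64┃          ┃       
┃1005│58 │Paris │$1009.15┃          ┃       
┃1006│56 │NYC   │$898.53 ┃          ┃       
┃1007│21 │Berlin│$4121.24┃          ┃       
┃1008│54 │Tokyo │$2302.68┃          ┃       
┃1009│36 │Sydney│$1109.19┃          ┃       
┃1010│44 │Sydney│$311.03 ┃━━━━━━━━━━┛       
┗━━━━━━━━━━━━━━━━━━━━━━━━┛                  
                                            
                                            
                                            
                                            
                                            


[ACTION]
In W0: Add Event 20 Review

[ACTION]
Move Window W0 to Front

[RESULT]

━━━━━━━━━━━━━━━━━━━━━━━━━━━━━━━━━━━━┓       
 CalendarWidget                     ┃       
────────────────────────────────────┨       
              May 2021              ┃       
Mo Tu We Th Fr Sa Su                ┃       
                1  2                ┃       
 3  4  5  6  7*  8  9               ┃       
10 11 12 13 14 15* 16*              ┃       
17 18 19 20* 21 22 23*              ┃       
24 25 26 27 28 29 30                ┃       
31                                  ┃       
                                    ┃       
                                    ┃       
                                    ┃       
                                    ┃       
━━━━━━━━━━━━━━━━━━━━━━━━━━━━━━━━━━━━┛       
┗━━━━━━━━━━━━━━━━━━━━━━━━┛                  
                                            
                                            
                                            
                                            
                                            


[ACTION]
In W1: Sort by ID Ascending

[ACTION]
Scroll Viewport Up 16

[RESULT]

                                            
                                            
━━━━━━━━━━━━━━━━━━━━━━━━━━━━━━━━━━━━┓       
 CalendarWidget                     ┃       
────────────────────────────────────┨       
              May 2021              ┃       
Mo Tu We Th Fr Sa Su                ┃       
                1  2                ┃       
 3  4  5  6  7*  8  9               ┃       
10 11 12 13 14 15* 16*              ┃       
17 18 19 20* 21 22 23*              ┃       
24 25 26 27 28 29 30                ┃       
31                                  ┃       
                                    ┃       
                                    ┃       
                                    ┃       
                                    ┃       
━━━━━━━━━━━━━━━━━━━━━━━━━━━━━━━━━━━━┛       
┗━━━━━━━━━━━━━━━━━━━━━━━━┛                  
                                            
                                            
                                            


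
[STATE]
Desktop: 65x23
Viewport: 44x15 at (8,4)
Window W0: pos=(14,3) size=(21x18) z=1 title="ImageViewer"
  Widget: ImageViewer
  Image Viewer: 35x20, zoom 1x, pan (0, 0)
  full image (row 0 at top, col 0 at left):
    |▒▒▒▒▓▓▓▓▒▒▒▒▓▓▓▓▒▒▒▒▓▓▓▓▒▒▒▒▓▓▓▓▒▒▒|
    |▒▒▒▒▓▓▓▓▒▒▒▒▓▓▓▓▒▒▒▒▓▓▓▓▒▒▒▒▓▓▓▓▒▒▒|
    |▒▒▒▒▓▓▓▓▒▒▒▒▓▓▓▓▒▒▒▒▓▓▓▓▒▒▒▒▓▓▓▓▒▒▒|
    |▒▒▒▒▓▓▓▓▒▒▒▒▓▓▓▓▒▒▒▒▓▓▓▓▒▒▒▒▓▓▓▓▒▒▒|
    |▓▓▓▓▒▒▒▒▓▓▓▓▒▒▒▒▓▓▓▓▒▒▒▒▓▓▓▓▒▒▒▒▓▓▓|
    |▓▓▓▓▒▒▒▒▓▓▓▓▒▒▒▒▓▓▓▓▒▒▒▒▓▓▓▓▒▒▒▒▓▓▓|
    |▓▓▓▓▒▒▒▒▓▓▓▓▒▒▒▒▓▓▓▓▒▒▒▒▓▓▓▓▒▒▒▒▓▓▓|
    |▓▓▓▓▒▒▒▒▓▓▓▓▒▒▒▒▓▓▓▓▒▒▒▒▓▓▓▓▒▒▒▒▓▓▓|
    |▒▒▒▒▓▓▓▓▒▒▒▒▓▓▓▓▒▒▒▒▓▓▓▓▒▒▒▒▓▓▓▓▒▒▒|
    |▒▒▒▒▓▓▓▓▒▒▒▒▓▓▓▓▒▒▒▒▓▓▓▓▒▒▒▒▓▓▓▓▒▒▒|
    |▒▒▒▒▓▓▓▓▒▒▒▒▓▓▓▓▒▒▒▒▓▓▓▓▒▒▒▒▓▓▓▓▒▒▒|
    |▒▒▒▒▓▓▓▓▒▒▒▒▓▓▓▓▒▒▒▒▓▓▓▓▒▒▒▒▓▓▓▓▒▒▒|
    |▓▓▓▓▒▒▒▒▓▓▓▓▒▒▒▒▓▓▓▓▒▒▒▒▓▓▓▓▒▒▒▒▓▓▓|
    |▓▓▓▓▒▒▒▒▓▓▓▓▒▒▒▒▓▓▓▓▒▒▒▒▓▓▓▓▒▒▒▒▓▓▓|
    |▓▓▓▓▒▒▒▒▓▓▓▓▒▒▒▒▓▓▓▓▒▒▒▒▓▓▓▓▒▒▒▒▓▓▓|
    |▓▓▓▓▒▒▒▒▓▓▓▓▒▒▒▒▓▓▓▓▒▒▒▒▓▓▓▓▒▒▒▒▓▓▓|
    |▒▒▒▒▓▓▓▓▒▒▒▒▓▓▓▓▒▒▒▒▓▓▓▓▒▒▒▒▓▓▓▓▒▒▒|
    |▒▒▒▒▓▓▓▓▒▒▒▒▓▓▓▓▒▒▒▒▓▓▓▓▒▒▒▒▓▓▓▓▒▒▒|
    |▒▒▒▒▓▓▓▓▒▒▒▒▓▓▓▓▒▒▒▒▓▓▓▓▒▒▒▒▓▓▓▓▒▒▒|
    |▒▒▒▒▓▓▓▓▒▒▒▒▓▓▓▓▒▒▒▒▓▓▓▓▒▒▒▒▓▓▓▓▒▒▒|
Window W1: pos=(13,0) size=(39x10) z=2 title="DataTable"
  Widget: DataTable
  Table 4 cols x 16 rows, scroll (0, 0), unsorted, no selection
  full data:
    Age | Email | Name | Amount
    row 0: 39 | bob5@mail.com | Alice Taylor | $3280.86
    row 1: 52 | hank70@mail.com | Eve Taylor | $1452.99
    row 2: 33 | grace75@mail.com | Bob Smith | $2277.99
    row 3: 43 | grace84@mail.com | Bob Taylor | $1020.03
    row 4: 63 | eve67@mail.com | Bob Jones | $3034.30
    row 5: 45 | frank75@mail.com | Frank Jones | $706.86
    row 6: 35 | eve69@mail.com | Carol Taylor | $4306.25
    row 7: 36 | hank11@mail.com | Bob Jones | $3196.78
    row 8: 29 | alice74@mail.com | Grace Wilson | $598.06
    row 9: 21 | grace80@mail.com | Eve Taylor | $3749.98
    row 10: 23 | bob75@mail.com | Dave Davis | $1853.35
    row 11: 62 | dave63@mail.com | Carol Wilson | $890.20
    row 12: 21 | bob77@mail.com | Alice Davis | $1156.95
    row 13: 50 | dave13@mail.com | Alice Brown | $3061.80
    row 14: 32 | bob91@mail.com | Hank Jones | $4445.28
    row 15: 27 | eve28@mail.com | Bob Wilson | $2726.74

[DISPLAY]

     ┃───┼────────────────┼────────────┼───┃
     ┃39 │bob5@mail.com   │Alice Taylor│$32┃
     ┃52 │hank70@mail.com │Eve Taylor  │$14┃
     ┃33 │grace75@mail.com│Bob Smith   │$22┃
     ┃43 │grace84@mail.com│Bob Taylor  │$10┃
     ┗━━━━━━━━━━━━━━━━━━━━━━━━━━━━━━━━━━━━━┛
      ┃▓▓▓▓▒▒▒▒▓▓▓▓▒▒▒▒▓▓▓┃                 
      ┃▓▓▓▓▒▒▒▒▓▓▓▓▒▒▒▒▓▓▓┃                 
      ┃▓▓▓▓▒▒▒▒▓▓▓▓▒▒▒▒▓▓▓┃                 
      ┃▓▓▓▓▒▒▒▒▓▓▓▓▒▒▒▒▓▓▓┃                 
      ┃▒▒▒▒▓▓▓▓▒▒▒▒▓▓▓▓▒▒▒┃                 
      ┃▒▒▒▒▓▓▓▓▒▒▒▒▓▓▓▓▒▒▒┃                 
      ┃▒▒▒▒▓▓▓▓▒▒▒▒▓▓▓▓▒▒▒┃                 
      ┃▒▒▒▒▓▓▓▓▒▒▒▒▓▓▓▓▒▒▒┃                 
      ┃▓▓▓▓▒▒▒▒▓▓▓▓▒▒▒▒▓▓▓┃                 


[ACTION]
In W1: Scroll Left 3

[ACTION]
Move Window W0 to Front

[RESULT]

     ┃┃ ImageViewer       ┃────────────┼───┃
     ┃┠───────────────────┨Alice Taylor│$32┃
     ┃┃▒▒▒▒▓▓▓▓▒▒▒▒▓▓▓▓▒▒▒┃Eve Taylor  │$14┃
     ┃┃▒▒▒▒▓▓▓▓▒▒▒▒▓▓▓▓▒▒▒┃Bob Smith   │$22┃
     ┃┃▒▒▒▒▓▓▓▓▒▒▒▒▓▓▓▓▒▒▒┃Bob Taylor  │$10┃
     ┗┃▒▒▒▒▓▓▓▓▒▒▒▒▓▓▓▓▒▒▒┃━━━━━━━━━━━━━━━━┛
      ┃▓▓▓▓▒▒▒▒▓▓▓▓▒▒▒▒▓▓▓┃                 
      ┃▓▓▓▓▒▒▒▒▓▓▓▓▒▒▒▒▓▓▓┃                 
      ┃▓▓▓▓▒▒▒▒▓▓▓▓▒▒▒▒▓▓▓┃                 
      ┃▓▓▓▓▒▒▒▒▓▓▓▓▒▒▒▒▓▓▓┃                 
      ┃▒▒▒▒▓▓▓▓▒▒▒▒▓▓▓▓▒▒▒┃                 
      ┃▒▒▒▒▓▓▓▓▒▒▒▒▓▓▓▓▒▒▒┃                 
      ┃▒▒▒▒▓▓▓▓▒▒▒▒▓▓▓▓▒▒▒┃                 
      ┃▒▒▒▒▓▓▓▓▒▒▒▒▓▓▓▓▒▒▒┃                 
      ┃▓▓▓▓▒▒▒▒▓▓▓▓▒▒▒▒▓▓▓┃                 


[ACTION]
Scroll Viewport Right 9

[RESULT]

mageViewer       ┃────────────┼───┃         
─────────────────┨Alice Taylor│$32┃         
▒▒▓▓▓▓▒▒▒▒▓▓▓▓▒▒▒┃Eve Taylor  │$14┃         
▒▒▓▓▓▓▒▒▒▒▓▓▓▓▒▒▒┃Bob Smith   │$22┃         
▒▒▓▓▓▓▒▒▒▒▓▓▓▓▒▒▒┃Bob Taylor  │$10┃         
▒▒▓▓▓▓▒▒▒▒▓▓▓▓▒▒▒┃━━━━━━━━━━━━━━━━┛         
▓▓▒▒▒▒▓▓▓▓▒▒▒▒▓▓▓┃                          
▓▓▒▒▒▒▓▓▓▓▒▒▒▒▓▓▓┃                          
▓▓▒▒▒▒▓▓▓▓▒▒▒▒▓▓▓┃                          
▓▓▒▒▒▒▓▓▓▓▒▒▒▒▓▓▓┃                          
▒▒▓▓▓▓▒▒▒▒▓▓▓▓▒▒▒┃                          
▒▒▓▓▓▓▒▒▒▒▓▓▓▓▒▒▒┃                          
▒▒▓▓▓▓▒▒▒▒▓▓▓▓▒▒▒┃                          
▒▒▓▓▓▓▒▒▒▒▓▓▓▓▒▒▒┃                          
▓▓▒▒▒▒▓▓▓▓▒▒▒▒▓▓▓┃                          


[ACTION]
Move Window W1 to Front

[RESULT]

┼────────────────┼────────────┼───┃         
│bob5@mail.com   │Alice Taylor│$32┃         
│hank70@mail.com │Eve Taylor  │$14┃         
│grace75@mail.com│Bob Smith   │$22┃         
│grace84@mail.com│Bob Taylor  │$10┃         
━━━━━━━━━━━━━━━━━━━━━━━━━━━━━━━━━━┛         
▓▓▒▒▒▒▓▓▓▓▒▒▒▒▓▓▓┃                          
▓▓▒▒▒▒▓▓▓▓▒▒▒▒▓▓▓┃                          
▓▓▒▒▒▒▓▓▓▓▒▒▒▒▓▓▓┃                          
▓▓▒▒▒▒▓▓▓▓▒▒▒▒▓▓▓┃                          
▒▒▓▓▓▓▒▒▒▒▓▓▓▓▒▒▒┃                          
▒▒▓▓▓▓▒▒▒▒▓▓▓▓▒▒▒┃                          
▒▒▓▓▓▓▒▒▒▒▓▓▓▓▒▒▒┃                          
▒▒▓▓▓▓▒▒▒▒▓▓▓▓▒▒▒┃                          
▓▓▒▒▒▒▓▓▓▓▒▒▒▒▓▓▓┃                          


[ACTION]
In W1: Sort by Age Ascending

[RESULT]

┼────────────────┼────────────┼───┃         
│grace80@mail.com│Eve Taylor  │$37┃         
│bob77@mail.com  │Alice Davis │$11┃         
│bob75@mail.com  │Dave Davis  │$18┃         
│eve28@mail.com  │Bob Wilson  │$27┃         
━━━━━━━━━━━━━━━━━━━━━━━━━━━━━━━━━━┛         
▓▓▒▒▒▒▓▓▓▓▒▒▒▒▓▓▓┃                          
▓▓▒▒▒▒▓▓▓▓▒▒▒▒▓▓▓┃                          
▓▓▒▒▒▒▓▓▓▓▒▒▒▒▓▓▓┃                          
▓▓▒▒▒▒▓▓▓▓▒▒▒▒▓▓▓┃                          
▒▒▓▓▓▓▒▒▒▒▓▓▓▓▒▒▒┃                          
▒▒▓▓▓▓▒▒▒▒▓▓▓▓▒▒▒┃                          
▒▒▓▓▓▓▒▒▒▒▓▓▓▓▒▒▒┃                          
▒▒▓▓▓▓▒▒▒▒▓▓▓▓▒▒▒┃                          
▓▓▒▒▒▒▓▓▓▓▒▒▒▒▓▓▓┃                          


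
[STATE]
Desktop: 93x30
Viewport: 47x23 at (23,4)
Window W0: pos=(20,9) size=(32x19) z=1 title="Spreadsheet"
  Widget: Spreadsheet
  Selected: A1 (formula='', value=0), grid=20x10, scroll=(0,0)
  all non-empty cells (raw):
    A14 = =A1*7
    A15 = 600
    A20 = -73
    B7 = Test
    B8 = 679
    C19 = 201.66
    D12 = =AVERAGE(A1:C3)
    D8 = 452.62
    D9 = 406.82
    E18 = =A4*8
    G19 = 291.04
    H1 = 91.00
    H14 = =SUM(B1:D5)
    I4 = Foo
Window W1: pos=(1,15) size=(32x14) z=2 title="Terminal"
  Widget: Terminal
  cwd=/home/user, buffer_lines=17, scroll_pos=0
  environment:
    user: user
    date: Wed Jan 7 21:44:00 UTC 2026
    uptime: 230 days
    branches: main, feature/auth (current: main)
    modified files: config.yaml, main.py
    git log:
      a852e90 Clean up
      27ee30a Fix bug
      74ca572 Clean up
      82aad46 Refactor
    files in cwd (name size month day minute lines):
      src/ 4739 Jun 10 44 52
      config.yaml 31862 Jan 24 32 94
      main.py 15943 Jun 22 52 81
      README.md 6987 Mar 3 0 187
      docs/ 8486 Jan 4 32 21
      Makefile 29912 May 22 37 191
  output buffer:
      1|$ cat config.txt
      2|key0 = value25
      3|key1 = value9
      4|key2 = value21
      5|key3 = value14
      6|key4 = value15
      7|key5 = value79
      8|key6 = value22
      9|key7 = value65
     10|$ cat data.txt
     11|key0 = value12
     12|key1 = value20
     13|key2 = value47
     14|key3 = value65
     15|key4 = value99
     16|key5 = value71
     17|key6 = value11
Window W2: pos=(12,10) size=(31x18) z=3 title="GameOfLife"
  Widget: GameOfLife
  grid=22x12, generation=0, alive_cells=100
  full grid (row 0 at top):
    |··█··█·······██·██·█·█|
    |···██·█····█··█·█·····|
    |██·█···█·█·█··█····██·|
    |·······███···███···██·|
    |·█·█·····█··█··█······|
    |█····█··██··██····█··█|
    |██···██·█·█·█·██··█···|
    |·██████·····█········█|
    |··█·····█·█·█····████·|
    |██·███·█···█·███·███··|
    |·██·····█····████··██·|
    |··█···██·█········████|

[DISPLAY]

                                               
                                               
                                               
                                               
                                               
━━━━━━━━━━━━━━━━━━━━━━━━━━━━┓                  
━━━━━━━━━━━━━━━━━━━┓        ┃                  
e                  ┃────────┨                  
───────────────────┨        ┃                  
                   ┃ C      ┃                  
···██·██·█·█       ┃--------┃                  
·█··█·█·····       ┃     0  ┃                  
·█··█····██·       ┃     0  ┃                  
···███···██·       ┃     0  ┃                  
··█··█······       ┃     0  ┃                  
··██····█··█       ┃     0  ┃                  
█·█·██··█···       ┃     0  ┃                  
··█········█       ┃     0  ┃                  
█·█····████·       ┃     0  ┃                  
·█·███·███··       ┃     0  ┃                  
···████··██·       ┃     0  ┃                  
········████       ┃     0  ┃                  
                   ┃     0  ┃                  


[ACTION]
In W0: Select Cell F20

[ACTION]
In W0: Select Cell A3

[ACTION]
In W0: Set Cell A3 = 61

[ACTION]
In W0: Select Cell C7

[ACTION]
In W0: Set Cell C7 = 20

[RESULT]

                                               
                                               
                                               
                                               
                                               
━━━━━━━━━━━━━━━━━━━━━━━━━━━━┓                  
━━━━━━━━━━━━━━━━━━━┓        ┃                  
e                  ┃────────┨                  
───────────────────┨        ┃                  
                   ┃ C      ┃                  
···██·██·█·█       ┃--------┃                  
·█··█·█·····       ┃     0  ┃                  
·█··█····██·       ┃     0  ┃                  
···███···██·       ┃     0  ┃                  
··█··█······       ┃     0  ┃                  
··██····█··█       ┃     0  ┃                  
█·█·██··█···       ┃     0  ┃                  
··█········█       ┃  [20]  ┃                  
█·█····████·       ┃     0  ┃                  
·█·███·███··       ┃     0  ┃                  
···████··██·       ┃     0  ┃                  
········████       ┃     0  ┃                  
                   ┃     0  ┃                  


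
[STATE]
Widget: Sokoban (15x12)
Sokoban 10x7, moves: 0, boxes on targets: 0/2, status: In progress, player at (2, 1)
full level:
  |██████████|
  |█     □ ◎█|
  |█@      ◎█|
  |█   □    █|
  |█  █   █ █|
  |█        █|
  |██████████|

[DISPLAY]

██████████     
█     □ ◎█     
█@      ◎█     
█   □    █     
█  █   █ █     
█        █     
██████████     
Moves: 0  0/2  
               
               
               
               


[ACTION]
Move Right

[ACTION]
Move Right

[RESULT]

██████████     
█     □ ◎█     
█  @    ◎█     
█   □    █     
█  █   █ █     
█        █     
██████████     
Moves: 2  0/2  
               
               
               
               


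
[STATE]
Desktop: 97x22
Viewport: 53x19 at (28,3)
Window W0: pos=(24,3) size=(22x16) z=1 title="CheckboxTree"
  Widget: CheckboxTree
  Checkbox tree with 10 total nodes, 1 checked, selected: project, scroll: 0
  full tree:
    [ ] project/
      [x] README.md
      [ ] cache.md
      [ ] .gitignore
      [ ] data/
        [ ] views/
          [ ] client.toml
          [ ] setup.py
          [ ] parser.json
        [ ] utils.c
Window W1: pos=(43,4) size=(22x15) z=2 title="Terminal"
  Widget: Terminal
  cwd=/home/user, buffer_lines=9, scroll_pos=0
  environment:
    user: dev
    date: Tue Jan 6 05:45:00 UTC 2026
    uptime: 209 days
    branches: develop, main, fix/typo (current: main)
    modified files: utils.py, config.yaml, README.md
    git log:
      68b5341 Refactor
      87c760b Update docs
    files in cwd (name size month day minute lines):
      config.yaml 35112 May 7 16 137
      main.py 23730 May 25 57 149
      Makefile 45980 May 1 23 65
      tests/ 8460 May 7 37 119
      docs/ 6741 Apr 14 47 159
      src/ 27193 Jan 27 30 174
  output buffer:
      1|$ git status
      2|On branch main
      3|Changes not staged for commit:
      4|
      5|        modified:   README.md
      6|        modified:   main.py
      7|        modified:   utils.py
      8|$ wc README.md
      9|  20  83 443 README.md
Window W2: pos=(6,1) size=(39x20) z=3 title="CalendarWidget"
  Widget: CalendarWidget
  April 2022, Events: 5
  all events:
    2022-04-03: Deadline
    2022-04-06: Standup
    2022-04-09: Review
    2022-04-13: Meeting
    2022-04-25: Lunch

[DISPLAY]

────────────────┨┓                                   
022             ┃━━━━━━━━━━━━━━━━━━━┓                
                ┃Terminal           ┃                
                ┃───────────────────┨                
0               ┃ git status        ┃                
                ┃n branch main      ┃                
                ┃hanges not staged f┃                
                ┃                   ┃                
                ┃       modified:   ┃                
                ┃       modified:   ┃                
                ┃       modified:   ┃                
                ┃ wc README.md      ┃                
                ┃ 20  83 443 README.┃                
                ┃ █                 ┃                
                ┃                   ┃                
                ┃━━━━━━━━━━━━━━━━━━━┛                
                ┃                                    
━━━━━━━━━━━━━━━━┛                                    
                                                     


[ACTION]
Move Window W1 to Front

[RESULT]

────────────────┨┓                                   
022            ┏━━━━━━━━━━━━━━━━━━━━┓                
               ┃ Terminal           ┃                
               ┠────────────────────┨                
0              ┃$ git status        ┃                
               ┃On branch main      ┃                
               ┃Changes not staged f┃                
               ┃                    ┃                
               ┃        modified:   ┃                
               ┃        modified:   ┃                
               ┃        modified:   ┃                
               ┃$ wc README.md      ┃                
               ┃  20  83 443 README.┃                
               ┃$ █                 ┃                
               ┃                    ┃                
               ┗━━━━━━━━━━━━━━━━━━━━┛                
                ┃                                    
━━━━━━━━━━━━━━━━┛                                    
                                                     


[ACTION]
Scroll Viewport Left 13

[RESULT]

─────────────────────────────┨┓                      
      April 2022            ┏━━━━━━━━━━━━━━━━━━━━┓   
 Th Fr Sa Su                ┃ Terminal           ┃   
     1  2  3*               ┠────────────────────┨   
*  7  8  9* 10              ┃$ git status        ┃   
* 14 15 16 17               ┃On branch main      ┃   
 21 22 23 24                ┃Changes not staged f┃   
7 28 29 30                  ┃                    ┃   
                            ┃        modified:   ┃   
                            ┃        modified:   ┃   
                            ┃        modified:   ┃   
                            ┃$ wc README.md      ┃   
                            ┃  20  83 443 README.┃   
                            ┃$ █                 ┃   
                            ┃                    ┃   
                            ┗━━━━━━━━━━━━━━━━━━━━┛   
                             ┃                       
━━━━━━━━━━━━━━━━━━━━━━━━━━━━━┛                       
                                                     
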